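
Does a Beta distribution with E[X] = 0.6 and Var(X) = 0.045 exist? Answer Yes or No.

Yes

For any Beta, Var(X) < E[X]·(1−E[X]).
Here μ(1−μ) = 0.6×0.4 = 0.24, and 0.045 < 0.24.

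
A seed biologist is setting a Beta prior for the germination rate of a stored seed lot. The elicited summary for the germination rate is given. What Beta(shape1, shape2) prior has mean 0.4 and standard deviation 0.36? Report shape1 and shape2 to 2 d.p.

Variance = 0.36² = 0.1296. The moment-matching identity shape1+shape2 = μ(1−μ)/Var − 1 gives
shape1+shape2 = 0.24/0.1296 − 1 = 0.8519, so shape1 = μ·0.8519 = 0.34 and shape2 = (1−μ)·0.8519 = 0.51.

shape1 = 0.34, shape2 = 0.51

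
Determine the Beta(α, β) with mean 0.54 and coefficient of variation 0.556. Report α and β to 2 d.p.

α = 0.95, β = 0.81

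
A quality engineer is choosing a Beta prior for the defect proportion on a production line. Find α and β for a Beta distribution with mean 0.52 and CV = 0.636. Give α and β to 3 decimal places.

α = 0.667, β = 0.615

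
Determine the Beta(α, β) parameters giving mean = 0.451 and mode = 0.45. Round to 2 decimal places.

With s = α+β: μ = α/s and mode = (α−1)/(s−2). Eliminating α = μs,
μs − 1 = m(s−2) ⇒ s(μ−m) = 1−2m ⇒ s = 0.10/0.001 = 100.0000.
So α = μs = 45.10, β = (1−μ)s = 54.90.

α = 45.10, β = 54.90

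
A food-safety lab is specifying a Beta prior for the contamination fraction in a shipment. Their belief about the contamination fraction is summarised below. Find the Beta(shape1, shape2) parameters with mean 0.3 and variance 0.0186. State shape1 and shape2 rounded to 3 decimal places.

By moment matching, shape1+shape2 = μ(1−μ)/σ² − 1 = (0.3·0.7)/0.0186 − 1 = 11.2903 − 1 = 10.2903.
Since shape1/(shape1+shape2) = μ, shape1 = 0.3·10.2903 = 3.087 and shape2 = 0.7·10.2903 = 7.203.

shape1 = 3.087, shape2 = 7.203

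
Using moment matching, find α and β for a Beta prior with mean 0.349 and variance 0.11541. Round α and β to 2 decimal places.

α = 0.34, β = 0.63

Write ν = α+β; then α = μν and Var = μ(1−μ)/(ν+1).
ν = μ(1−μ)/Var − 1 = 0.227199/0.11541 − 1 = 0.9686.
α = 0.349·0.9686 = 0.34, β = 0.651·0.9686 = 0.63.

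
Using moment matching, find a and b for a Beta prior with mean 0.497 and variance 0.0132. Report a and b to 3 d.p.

a = 8.916, b = 9.023

Write ν = a+b; then a = μν and Var = μ(1−μ)/(ν+1).
ν = μ(1−μ)/Var − 1 = 0.249991/0.0132 − 1 = 17.9387.
a = 0.497·17.9387 = 8.916, b = 0.503·17.9387 = 9.023.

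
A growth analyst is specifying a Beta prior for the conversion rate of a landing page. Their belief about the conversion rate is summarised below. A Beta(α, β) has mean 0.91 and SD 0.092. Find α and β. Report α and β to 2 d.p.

α = 7.90, β = 0.78

First σ² = 0.008464. Setting α = μn, β = (1−μ)n with n = α+β,
μ(1−μ)/(n+1) = 0.008464 ⇒ n+1 = 0.0819/0.008464 = 9.6763 ⇒ n = 8.6763.
Hence α = 0.91×8.6763 = 7.90, β = 0.09×8.6763 = 0.78.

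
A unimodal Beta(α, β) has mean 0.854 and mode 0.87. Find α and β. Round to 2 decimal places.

α = 39.50, β = 6.75

With s = α+β: μ = α/s and mode = (α−1)/(s−2). Eliminating α = μs,
μs − 1 = m(s−2) ⇒ s(μ−m) = 1−2m ⇒ s = -0.74/-0.016 = 46.2500.
So α = μs = 39.50, β = (1−μ)s = 6.75.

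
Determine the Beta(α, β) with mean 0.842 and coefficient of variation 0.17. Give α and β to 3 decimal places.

σ = CV·μ = 0.17×0.842 = 0.14314, so σ² = 0.020489.
s+1 = μ(1−μ)/σ² = 0.133036/0.020489 = 6.4930, so s = α+β = 5.4930.
α = μs = 4.625, β = (1−μ)s = 0.868.

α = 4.625, β = 0.868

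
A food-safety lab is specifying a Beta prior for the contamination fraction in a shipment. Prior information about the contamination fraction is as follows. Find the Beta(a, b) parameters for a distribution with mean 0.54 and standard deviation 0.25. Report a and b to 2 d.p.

a = 1.61, b = 1.37

Variance = 0.25² = 0.0625. The moment-matching identity a+b = μ(1−μ)/Var − 1 gives
a+b = 0.2484/0.0625 − 1 = 2.9744, so a = μ·2.9744 = 1.61 and b = (1−μ)·2.9744 = 1.37.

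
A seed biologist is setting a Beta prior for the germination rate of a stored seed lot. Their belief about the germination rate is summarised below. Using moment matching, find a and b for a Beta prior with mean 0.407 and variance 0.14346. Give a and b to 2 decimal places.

a = 0.28, b = 0.40

Let s = a+b. The Beta variance is μ(1−μ)/(s+1).
So s+1 = μ(1−μ)/σ² = (0.407×0.593)/0.14346 = 0.241351/0.14346 = 1.6824, giving s = 0.6824.
Then a = μs = 0.407×0.6824 = 0.28 and b = (1−μ)s = 0.593×0.6824 = 0.40.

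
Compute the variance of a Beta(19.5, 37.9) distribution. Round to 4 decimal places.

Var = αβ/[(α+β)²(α+β+1)] = (19.5×37.9)/(57.4²×58.4) = 739.05/192413.984 = 0.0038.

0.0038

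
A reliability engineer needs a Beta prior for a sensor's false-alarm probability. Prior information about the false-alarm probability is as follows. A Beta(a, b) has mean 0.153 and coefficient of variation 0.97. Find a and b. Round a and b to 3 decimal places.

a = 0.747, b = 4.136

Var = (CV·μ)² = (0.97×0.153)² = 0.022026.
a+b = μ(1−μ)/Var − 1 = 0.129591/0.022026 − 1 = 4.8837.
Thus a = 0.153·4.8837 = 0.747 and b = 0.847·4.8837 = 4.136.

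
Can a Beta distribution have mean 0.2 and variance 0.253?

No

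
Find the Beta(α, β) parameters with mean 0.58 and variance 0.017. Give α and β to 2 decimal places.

α = 7.73, β = 5.60

Write ν = α+β; then α = μν and Var = μ(1−μ)/(ν+1).
ν = μ(1−μ)/Var − 1 = 0.2436/0.017 − 1 = 13.3294.
α = 0.58·13.3294 = 7.73, β = 0.42·13.3294 = 5.60.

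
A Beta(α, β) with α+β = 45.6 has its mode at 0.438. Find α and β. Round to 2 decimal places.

α = 20.10, β = 25.50

Mode = (α−1)/(κ−2) with κ = α+β, so α−1 = 0.438·43.6 = 19.10.
α = 20.10; β = κ − α = 25.50.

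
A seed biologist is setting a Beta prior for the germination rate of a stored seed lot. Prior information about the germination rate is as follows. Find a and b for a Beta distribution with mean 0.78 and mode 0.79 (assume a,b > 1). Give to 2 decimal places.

Let s = a+b. Mean gives a = μs = 0.78s; mode gives (a−1)/(s−2) = 0.79.
Substituting: 0.78s − 1 = 0.79(s−2) = 0.79s − 1.58, so -0.01s = -0.58 and s = 58.0000.
Then a = 0.78×58.0000 = 45.24 and b = s−a = 12.76.

a = 45.24, b = 12.76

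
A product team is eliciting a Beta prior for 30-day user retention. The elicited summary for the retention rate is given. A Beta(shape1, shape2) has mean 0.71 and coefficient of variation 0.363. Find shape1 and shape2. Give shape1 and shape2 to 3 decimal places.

shape1 = 1.491, shape2 = 0.609

σ = CV·μ = 0.363×0.71 = 0.25773, so σ² = 0.066425.
s+1 = μ(1−μ)/σ² = 0.2059/0.066425 = 3.0997, so s = shape1+shape2 = 2.0997.
shape1 = μs = 1.491, shape2 = (1−μ)s = 0.609.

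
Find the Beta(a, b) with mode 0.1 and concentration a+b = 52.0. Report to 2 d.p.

a = 6.00, b = 46.00

For a,b>1 the mode is (a−1)/(a+b−2), so a = mode·(κ−2)+1 = 0.1×50.0+1 = 6.00.
And b = (1−mode)·(κ−2)+1 = 0.9×50.0+1 = 46.00.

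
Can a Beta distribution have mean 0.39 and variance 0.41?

For any Beta, Var(X) < E[X]·(1−E[X]).
Here μ(1−μ) = 0.39×0.61 = 0.2379, and 0.41 ≥ 0.2379.

No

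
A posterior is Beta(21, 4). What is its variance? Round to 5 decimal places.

Var = αβ/[(α+β)²(α+β+1)] = (21×4)/(25²×26) = 84/16250 = 0.00517.

0.00517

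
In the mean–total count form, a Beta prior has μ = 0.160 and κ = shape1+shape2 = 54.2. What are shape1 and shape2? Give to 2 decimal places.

shape1 = μκ = 0.160×54.2 = 8.67 and shape2 = (1−μ)κ = 0.840×54.2 = 45.53.

shape1 = 8.67, shape2 = 45.53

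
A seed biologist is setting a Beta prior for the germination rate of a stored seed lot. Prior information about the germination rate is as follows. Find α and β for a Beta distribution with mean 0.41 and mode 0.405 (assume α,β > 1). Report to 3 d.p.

α = 15.580, β = 22.420

With s = α+β: μ = α/s and mode = (α−1)/(s−2). Eliminating α = μs,
μs − 1 = m(s−2) ⇒ s(μ−m) = 1−2m ⇒ s = 0.190/0.005 = 38.0000.
So α = μs = 15.580, β = (1−μ)s = 22.420.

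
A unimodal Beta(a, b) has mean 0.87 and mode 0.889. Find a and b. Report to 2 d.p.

a = 35.62, b = 5.32

With s = a+b: μ = a/s and mode = (a−1)/(s−2). Eliminating a = μs,
μs − 1 = m(s−2) ⇒ s(μ−m) = 1−2m ⇒ s = -0.778/-0.019 = 40.9474.
So a = μs = 35.62, b = (1−μ)s = 5.32.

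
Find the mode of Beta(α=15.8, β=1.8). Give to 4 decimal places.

With α,β > 1, mode = (α−1)/(α+β−2) = 14.8/15.6 = 0.9487.

0.9487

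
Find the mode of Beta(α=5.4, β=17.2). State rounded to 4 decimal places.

0.2136

The density x^(α−1)(1−x)^(β−1) is maximised at (α−1)/(α+β−2) = 4.4/20.6 = 0.2136.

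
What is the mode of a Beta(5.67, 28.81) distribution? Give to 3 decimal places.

0.144

The density x^(α−1)(1−x)^(β−1) is maximised at (α−1)/(α+β−2) = 4.67/32.48 = 0.144.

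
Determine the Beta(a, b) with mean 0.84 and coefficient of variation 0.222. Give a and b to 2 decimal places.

σ = CV·μ = 0.222×0.84 = 0.18648, so σ² = 0.034775.
s+1 = μ(1−μ)/σ² = 0.1344/0.034775 = 3.8649, so s = a+b = 2.8649.
a = μs = 2.41, b = (1−μ)s = 0.46.

a = 2.41, b = 0.46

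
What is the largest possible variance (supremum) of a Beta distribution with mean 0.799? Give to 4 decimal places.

0.1606

Var = μ(1−μ)/(α+β+1), which approaches μ(1−μ) as α+β → 0.
So the supremum is μ(1−μ) = 0.799×0.201 = 0.1606.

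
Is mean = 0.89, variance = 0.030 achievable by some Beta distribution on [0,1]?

Yes

A Beta with mean μ has variance μ(1−μ)/(α+β+1) < μ(1−μ).
Here μ(1−μ) = 0.89×0.11 = 0.0979, and 0.030 < 0.0979.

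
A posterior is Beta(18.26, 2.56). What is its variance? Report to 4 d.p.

0.0049

Var = αβ/[(α+β)²(α+β+1)] = (18.26×2.56)/(20.82²×21.82) = 46.7456/9458.367768 = 0.0049.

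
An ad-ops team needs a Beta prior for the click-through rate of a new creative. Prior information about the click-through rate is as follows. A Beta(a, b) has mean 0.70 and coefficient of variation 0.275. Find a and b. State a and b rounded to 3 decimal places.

a = 3.267, b = 1.400

Var = (CV·μ)² = (0.275×0.70)² = 0.037056.
a+b = μ(1−μ)/Var − 1 = 0.2100/0.037056 − 1 = 4.6671.
Thus a = 0.70·4.6671 = 3.267 and b = 0.30·4.6671 = 1.400.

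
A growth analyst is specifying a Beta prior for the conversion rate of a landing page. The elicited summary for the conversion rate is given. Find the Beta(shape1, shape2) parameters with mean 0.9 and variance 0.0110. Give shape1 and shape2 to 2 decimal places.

Write ν = shape1+shape2; then shape1 = μν and Var = μ(1−μ)/(ν+1).
ν = μ(1−μ)/Var − 1 = 0.09/0.0110 − 1 = 7.1818.
shape1 = 0.9·7.1818 = 6.46, shape2 = 0.1·7.1818 = 0.72.

shape1 = 6.46, shape2 = 0.72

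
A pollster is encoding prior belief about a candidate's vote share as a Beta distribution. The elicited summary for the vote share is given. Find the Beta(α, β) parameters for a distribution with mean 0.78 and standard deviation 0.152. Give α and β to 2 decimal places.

First σ² = 0.023104. Setting α = μn, β = (1−μ)n with n = α+β,
μ(1−μ)/(n+1) = 0.023104 ⇒ n+1 = 0.1716/0.023104 = 7.4273 ⇒ n = 6.4273.
Hence α = 0.78×6.4273 = 5.01, β = 0.22×6.4273 = 1.41.

α = 5.01, β = 1.41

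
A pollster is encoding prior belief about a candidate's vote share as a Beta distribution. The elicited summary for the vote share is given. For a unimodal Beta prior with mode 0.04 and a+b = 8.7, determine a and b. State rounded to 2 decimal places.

Mode = (a−1)/(κ−2) with κ = a+b, so a−1 = 0.04·6.7 = 0.27.
a = 1.27; b = κ − a = 7.43.

a = 1.27, b = 7.43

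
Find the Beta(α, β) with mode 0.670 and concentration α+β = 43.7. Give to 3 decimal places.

For α,β>1 the mode is (α−1)/(α+β−2), so α = mode·(κ−2)+1 = 0.670×41.7+1 = 28.939.
And β = (1−mode)·(κ−2)+1 = 0.330×41.7+1 = 14.761.

α = 28.939, β = 14.761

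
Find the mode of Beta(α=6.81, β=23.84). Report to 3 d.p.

With α,β > 1, mode = (α−1)/(α+β−2) = 5.81/28.65 = 0.203.

0.203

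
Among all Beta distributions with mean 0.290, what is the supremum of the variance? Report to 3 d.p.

0.206

For fixed mean μ the Beta variance is μ(1−μ)/(α+β+1), increasing as α+β decreases.
Its least upper bound (not attained) is μ(1−μ) = 0.290·0.710 = 0.206.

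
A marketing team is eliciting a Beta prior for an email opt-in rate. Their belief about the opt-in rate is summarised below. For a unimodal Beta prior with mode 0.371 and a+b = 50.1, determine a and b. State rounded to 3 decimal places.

a = 18.845, b = 31.255

Since the density peak of Beta(a,b) is at (a−1)/(a+b−2),
a = 1 + 0.371(50.1−2) = 18.845 and b = 50.1 − 18.845 = 31.255.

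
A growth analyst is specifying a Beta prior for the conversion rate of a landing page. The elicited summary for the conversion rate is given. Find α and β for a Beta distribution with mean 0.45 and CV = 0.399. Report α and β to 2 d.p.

α = 3.00, β = 3.67

σ = CV·μ = 0.399×0.45 = 0.17955, so σ² = 0.032238.
s+1 = μ(1−μ)/σ² = 0.2475/0.032238 = 7.6772, so s = α+β = 6.6772.
α = μs = 3.00, β = (1−μ)s = 3.67.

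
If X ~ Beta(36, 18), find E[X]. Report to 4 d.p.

0.6667

E[X] = α/(α+β) = 36/54 = 0.6667.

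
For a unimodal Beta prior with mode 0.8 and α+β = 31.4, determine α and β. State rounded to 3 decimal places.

α = 24.520, β = 6.880

Mode = (α−1)/(κ−2) with κ = α+β, so α−1 = 0.8·29.4 = 23.520.
α = 24.520; β = κ − α = 6.880.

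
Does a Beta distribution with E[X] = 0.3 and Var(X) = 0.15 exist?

Yes

For any Beta, Var(X) < E[X]·(1−E[X]).
Here μ(1−μ) = 0.3×0.7 = 0.21, and 0.15 < 0.21.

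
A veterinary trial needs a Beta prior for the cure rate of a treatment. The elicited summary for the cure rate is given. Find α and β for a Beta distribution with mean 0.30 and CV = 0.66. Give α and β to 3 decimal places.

Var = (CV·μ)² = (0.66×0.30)² = 0.039204.
α+β = μ(1−μ)/Var − 1 = 0.2100/0.039204 − 1 = 4.3566.
Thus α = 0.30·4.3566 = 1.307 and β = 0.70·4.3566 = 3.050.

α = 1.307, β = 3.050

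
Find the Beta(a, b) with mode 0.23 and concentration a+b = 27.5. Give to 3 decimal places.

Since the density peak of Beta(a,b) is at (a−1)/(a+b−2),
a = 1 + 0.23(27.5−2) = 6.865 and b = 27.5 − 6.865 = 20.635.

a = 6.865, b = 20.635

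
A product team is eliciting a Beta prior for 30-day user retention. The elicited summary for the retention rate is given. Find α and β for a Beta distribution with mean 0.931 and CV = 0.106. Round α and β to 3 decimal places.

α = 5.210, β = 0.386

Var = (CV·μ)² = (0.106×0.931)² = 0.009739.
α+β = μ(1−μ)/Var − 1 = 0.064239/0.009739 − 1 = 5.5961.
Thus α = 0.931·5.5961 = 5.210 and β = 0.069·5.5961 = 0.386.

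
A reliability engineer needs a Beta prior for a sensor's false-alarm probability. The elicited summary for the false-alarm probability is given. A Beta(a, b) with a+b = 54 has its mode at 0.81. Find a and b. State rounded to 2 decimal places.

a = 43.12, b = 10.88

For a,b>1 the mode is (a−1)/(a+b−2), so a = mode·(κ−2)+1 = 0.81×52+1 = 43.12.
And b = (1−mode)·(κ−2)+1 = 0.19×52+1 = 10.88.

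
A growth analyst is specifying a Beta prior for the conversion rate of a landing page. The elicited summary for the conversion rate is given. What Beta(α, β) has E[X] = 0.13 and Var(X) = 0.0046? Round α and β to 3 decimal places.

Let s = α+β. The Beta variance is μ(1−μ)/(s+1).
So s+1 = μ(1−μ)/σ² = (0.13×0.87)/0.0046 = 0.1131/0.0046 = 24.5870, giving s = 23.5870.
Then α = μs = 0.13×23.5870 = 3.066 and β = (1−μ)s = 0.87×23.5870 = 20.521.

α = 3.066, β = 20.521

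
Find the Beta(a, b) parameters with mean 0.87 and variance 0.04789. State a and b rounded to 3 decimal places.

Write ν = a+b; then a = μν and Var = μ(1−μ)/(ν+1).
ν = μ(1−μ)/Var − 1 = 0.1131/0.04789 − 1 = 1.3617.
a = 0.87·1.3617 = 1.185, b = 0.13·1.3617 = 0.177.

a = 1.185, b = 0.177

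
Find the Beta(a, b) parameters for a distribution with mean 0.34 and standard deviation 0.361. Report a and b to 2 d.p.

a = 0.25, b = 0.48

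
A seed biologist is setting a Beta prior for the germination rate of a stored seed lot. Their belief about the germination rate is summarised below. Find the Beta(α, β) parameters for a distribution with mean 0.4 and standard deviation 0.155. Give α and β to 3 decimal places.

α = 3.596, β = 5.394

First σ² = 0.024025. Setting α = μn, β = (1−μ)n with n = α+β,
μ(1−μ)/(n+1) = 0.024025 ⇒ n+1 = 0.24/0.024025 = 9.9896 ⇒ n = 8.9896.
Hence α = 0.4×8.9896 = 3.596, β = 0.6×8.9896 = 5.394.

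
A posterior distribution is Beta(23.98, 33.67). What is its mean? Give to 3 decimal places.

The Beta mean is α/(α+β) = 23.98/(23.98+33.67) = 0.416.

0.416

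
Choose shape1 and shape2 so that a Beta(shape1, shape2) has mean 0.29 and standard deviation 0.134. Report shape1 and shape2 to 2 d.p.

σ² = 0.134² = 0.017956.
With s = shape1+shape2, Var = μ(1−μ)/(s+1), so s+1 = (0.29×0.71)/0.017956 = 11.4669 and s = 10.4669.
shape1 = μs = 3.04, shape2 = (1−μ)s = 7.43.

shape1 = 3.04, shape2 = 7.43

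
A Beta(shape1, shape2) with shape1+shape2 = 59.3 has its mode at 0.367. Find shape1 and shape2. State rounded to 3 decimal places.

shape1 = 22.029, shape2 = 37.271

Mode = (shape1−1)/(κ−2) with κ = shape1+shape2, so shape1−1 = 0.367·57.3 = 21.029.
shape1 = 22.029; shape2 = κ − shape1 = 37.271.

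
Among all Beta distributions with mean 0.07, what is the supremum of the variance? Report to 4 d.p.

0.0651

Var = μ(1−μ)/(α+β+1), which approaches μ(1−μ) as α+β → 0.
So the supremum is μ(1−μ) = 0.07×0.93 = 0.0651.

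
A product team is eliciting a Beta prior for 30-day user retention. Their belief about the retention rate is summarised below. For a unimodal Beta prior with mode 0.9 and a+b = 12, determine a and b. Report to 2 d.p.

Since the density peak of Beta(a,b) is at (a−1)/(a+b−2),
a = 1 + 0.9(12−2) = 10.00 and b = 12 − 10.00 = 2.00.

a = 10.00, b = 2.00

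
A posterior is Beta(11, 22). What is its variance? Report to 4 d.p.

Var = αβ/[(α+β)²(α+β+1)] = (11×22)/(33²×34) = 242/37026 = 0.0065.

0.0065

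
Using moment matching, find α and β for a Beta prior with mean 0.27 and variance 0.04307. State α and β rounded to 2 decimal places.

α = 0.97, β = 2.61

Write ν = α+β; then α = μν and Var = μ(1−μ)/(ν+1).
ν = μ(1−μ)/Var − 1 = 0.1971/0.04307 − 1 = 3.5763.
α = 0.27·3.5763 = 0.97, β = 0.73·3.5763 = 2.61.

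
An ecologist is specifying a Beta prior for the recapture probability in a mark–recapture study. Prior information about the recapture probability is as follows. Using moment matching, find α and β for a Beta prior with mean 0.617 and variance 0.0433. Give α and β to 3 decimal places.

α = 2.750, β = 1.707

By moment matching, α+β = μ(1−μ)/σ² − 1 = (0.617·0.383)/0.0433 − 1 = 5.4575 − 1 = 4.4575.
Since α/(α+β) = μ, α = 0.617·4.4575 = 2.750 and β = 0.383·4.4575 = 1.707.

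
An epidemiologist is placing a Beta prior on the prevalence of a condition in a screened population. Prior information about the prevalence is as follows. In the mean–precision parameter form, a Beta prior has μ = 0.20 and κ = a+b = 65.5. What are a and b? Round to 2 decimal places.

a = 13.10, b = 52.40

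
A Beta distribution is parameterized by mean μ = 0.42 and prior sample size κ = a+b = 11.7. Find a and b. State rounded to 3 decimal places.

a = 4.914, b = 6.786

Split κ in proportion μ : (1−μ): a = 0.42·11.7 = 4.914, b = 11.7 − 4.914 = 6.786.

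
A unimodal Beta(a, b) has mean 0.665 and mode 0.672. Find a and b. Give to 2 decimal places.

a = 32.68, b = 16.46

With s = a+b: μ = a/s and mode = (a−1)/(s−2). Eliminating a = μs,
μs − 1 = m(s−2) ⇒ s(μ−m) = 1−2m ⇒ s = -0.344/-0.007 = 49.1429.
So a = μs = 32.68, b = (1−μ)s = 16.46.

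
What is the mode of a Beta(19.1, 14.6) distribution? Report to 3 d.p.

The density x^(α−1)(1−x)^(β−1) is maximised at (α−1)/(α+β−2) = 18.1/31.7 = 0.571.

0.571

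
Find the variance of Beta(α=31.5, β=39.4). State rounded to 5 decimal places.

0.00343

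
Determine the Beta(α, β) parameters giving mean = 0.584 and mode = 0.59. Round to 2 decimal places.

α = 17.52, β = 12.48

With s = α+β: μ = α/s and mode = (α−1)/(s−2). Eliminating α = μs,
μs − 1 = m(s−2) ⇒ s(μ−m) = 1−2m ⇒ s = -0.18/-0.006 = 30.0000.
So α = μs = 17.52, β = (1−μ)s = 12.48.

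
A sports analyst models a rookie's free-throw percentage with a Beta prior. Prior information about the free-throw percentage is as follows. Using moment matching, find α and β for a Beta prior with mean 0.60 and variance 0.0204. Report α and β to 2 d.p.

Let s = α+β. The Beta variance is μ(1−μ)/(s+1).
So s+1 = μ(1−μ)/σ² = (0.60×0.40)/0.0204 = 0.2400/0.0204 = 11.7647, giving s = 10.7647.
Then α = μs = 0.60×10.7647 = 6.46 and β = (1−μ)s = 0.40×10.7647 = 4.31.

α = 6.46, β = 4.31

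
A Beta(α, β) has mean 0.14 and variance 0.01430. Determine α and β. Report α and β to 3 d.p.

Write ν = α+β; then α = μν and Var = μ(1−μ)/(ν+1).
ν = μ(1−μ)/Var − 1 = 0.1204/0.01430 − 1 = 7.4196.
α = 0.14·7.4196 = 1.039, β = 0.86·7.4196 = 6.381.

α = 1.039, β = 6.381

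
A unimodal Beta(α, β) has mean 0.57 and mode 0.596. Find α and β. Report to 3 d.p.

α = 4.209, β = 3.175

Let s = α+β. Mean gives α = μs = 0.57s; mode gives (α−1)/(s−2) = 0.596.
Substituting: 0.57s − 1 = 0.596(s−2) = 0.596s − 1.192, so -0.026s = -0.192 and s = 7.3846.
Then α = 0.57×7.3846 = 4.209 and β = s−α = 3.175.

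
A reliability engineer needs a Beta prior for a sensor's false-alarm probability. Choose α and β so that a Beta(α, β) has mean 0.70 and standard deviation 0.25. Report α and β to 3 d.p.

α = 1.652, β = 0.708

σ² = 0.25² = 0.0625.
With s = α+β, Var = μ(1−μ)/(s+1), so s+1 = (0.70×0.30)/0.0625 = 3.3600 and s = 2.3600.
α = μs = 1.652, β = (1−μ)s = 0.708.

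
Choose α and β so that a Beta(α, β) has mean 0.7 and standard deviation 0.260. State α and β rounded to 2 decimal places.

α = 1.47, β = 0.63

σ² = 0.260² = 0.067600.
With s = α+β, Var = μ(1−μ)/(s+1), so s+1 = (0.7×0.3)/0.067600 = 3.1065 and s = 2.1065.
α = μs = 1.47, β = (1−μ)s = 0.63.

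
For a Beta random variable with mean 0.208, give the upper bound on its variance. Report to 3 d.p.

For fixed mean μ the Beta variance is μ(1−μ)/(α+β+1), increasing as α+β decreases.
Its least upper bound (not attained) is μ(1−μ) = 0.208·0.792 = 0.165.

0.165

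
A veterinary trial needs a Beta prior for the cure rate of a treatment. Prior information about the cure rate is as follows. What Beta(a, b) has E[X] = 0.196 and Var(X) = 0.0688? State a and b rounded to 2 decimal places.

Let s = a+b. The Beta variance is μ(1−μ)/(s+1).
So s+1 = μ(1−μ)/σ² = (0.196×0.804)/0.0688 = 0.157584/0.0688 = 2.2905, giving s = 1.2905.
Then a = μs = 0.196×1.2905 = 0.25 and b = (1−μ)s = 0.804×1.2905 = 1.04.

a = 0.25, b = 1.04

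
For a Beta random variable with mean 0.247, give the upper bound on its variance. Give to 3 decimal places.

0.186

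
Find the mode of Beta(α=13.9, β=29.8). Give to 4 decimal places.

0.3094

The density x^(α−1)(1−x)^(β−1) is maximised at (α−1)/(α+β−2) = 12.9/41.7 = 0.3094.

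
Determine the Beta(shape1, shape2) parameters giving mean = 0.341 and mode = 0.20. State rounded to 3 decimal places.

shape1 = 1.451, shape2 = 2.804

Let s = shape1+shape2. Mean gives shape1 = μs = 0.341s; mode gives (shape1−1)/(s−2) = 0.20.
Substituting: 0.341s − 1 = 0.20(s−2) = 0.20s − 0.40, so 0.141s = 0.60 and s = 4.2553.
Then shape1 = 0.341×4.2553 = 1.451 and shape2 = s−shape1 = 2.804.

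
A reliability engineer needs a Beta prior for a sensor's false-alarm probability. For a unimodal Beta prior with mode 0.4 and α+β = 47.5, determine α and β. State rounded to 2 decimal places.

α = 19.20, β = 28.30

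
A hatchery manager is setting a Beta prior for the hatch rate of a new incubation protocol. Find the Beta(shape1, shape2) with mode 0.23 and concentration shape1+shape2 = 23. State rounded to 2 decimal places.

shape1 = 5.83, shape2 = 17.17

Since the density peak of Beta(shape1,shape2) is at (shape1−1)/(shape1+shape2−2),
shape1 = 1 + 0.23(23−2) = 5.83 and shape2 = 23 − 5.83 = 17.17.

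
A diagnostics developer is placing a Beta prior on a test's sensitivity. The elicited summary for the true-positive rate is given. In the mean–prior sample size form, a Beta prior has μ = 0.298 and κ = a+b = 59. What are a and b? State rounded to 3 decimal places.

a = 17.582, b = 41.418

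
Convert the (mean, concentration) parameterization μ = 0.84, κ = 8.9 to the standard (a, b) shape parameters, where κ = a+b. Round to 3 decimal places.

a = 7.476, b = 1.424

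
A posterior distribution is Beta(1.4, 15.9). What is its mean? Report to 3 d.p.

0.081

The Beta mean is α/(α+β) = 1.4/(1.4+15.9) = 0.081.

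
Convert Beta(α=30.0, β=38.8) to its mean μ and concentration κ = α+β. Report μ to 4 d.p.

κ = α+β = 30.0+38.8 = 68.8; μ = α/κ = 30.0/68.8 = 0.4360.

μ = 0.4360, κ = 68.8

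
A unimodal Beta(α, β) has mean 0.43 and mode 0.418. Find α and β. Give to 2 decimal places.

α = 5.88, β = 7.79

With s = α+β: μ = α/s and mode = (α−1)/(s−2). Eliminating α = μs,
μs − 1 = m(s−2) ⇒ s(μ−m) = 1−2m ⇒ s = 0.164/0.012 = 13.6667.
So α = μs = 5.88, β = (1−μ)s = 7.79.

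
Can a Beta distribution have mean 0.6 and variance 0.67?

No

A Beta with mean μ has variance μ(1−μ)/(α+β+1) < μ(1−μ).
Here μ(1−μ) = 0.6×0.4 = 0.24, and 0.67 ≥ 0.24.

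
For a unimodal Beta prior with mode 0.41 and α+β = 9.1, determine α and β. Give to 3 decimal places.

α = 3.911, β = 5.189

For α,β>1 the mode is (α−1)/(α+β−2), so α = mode·(κ−2)+1 = 0.41×7.1+1 = 3.911.
And β = (1−mode)·(κ−2)+1 = 0.59×7.1+1 = 5.189.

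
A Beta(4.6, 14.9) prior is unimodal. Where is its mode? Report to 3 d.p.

0.206

With α,β > 1, mode = (α−1)/(α+β−2) = 3.6/17.5 = 0.206.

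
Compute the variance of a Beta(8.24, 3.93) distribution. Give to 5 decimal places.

0.01660

μ = 8.24/12.17 = 0.677075; Var = μ(1−μ)/(α+β+1) = 0.2186445/13.17 = 0.01660.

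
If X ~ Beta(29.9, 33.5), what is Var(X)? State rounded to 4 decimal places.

μ = 29.9/63.4 = 0.471609; Var = μ(1−μ)/(α+β+1) = 0.2491939/64.4 = 0.0039.

0.0039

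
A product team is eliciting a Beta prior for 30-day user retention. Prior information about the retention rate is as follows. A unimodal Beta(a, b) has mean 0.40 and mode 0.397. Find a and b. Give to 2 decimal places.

a = 27.47, b = 41.20

With s = a+b: μ = a/s and mode = (a−1)/(s−2). Eliminating a = μs,
μs − 1 = m(s−2) ⇒ s(μ−m) = 1−2m ⇒ s = 0.206/0.003 = 68.6667.
So a = μs = 27.47, b = (1−μ)s = 41.20.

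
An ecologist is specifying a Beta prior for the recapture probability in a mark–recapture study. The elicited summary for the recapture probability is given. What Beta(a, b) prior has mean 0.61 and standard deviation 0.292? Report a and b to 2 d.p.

a = 1.09, b = 0.70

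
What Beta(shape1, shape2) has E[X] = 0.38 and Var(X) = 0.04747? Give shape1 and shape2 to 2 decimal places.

shape1 = 1.51, shape2 = 2.46

By moment matching, shape1+shape2 = μ(1−μ)/σ² − 1 = (0.38·0.62)/0.04747 − 1 = 4.9631 − 1 = 3.9631.
Since shape1/(shape1+shape2) = μ, shape1 = 0.38·3.9631 = 1.51 and shape2 = 0.62·3.9631 = 2.46.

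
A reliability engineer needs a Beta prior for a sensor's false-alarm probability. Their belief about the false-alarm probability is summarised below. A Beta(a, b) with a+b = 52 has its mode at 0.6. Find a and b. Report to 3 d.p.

For a,b>1 the mode is (a−1)/(a+b−2), so a = mode·(κ−2)+1 = 0.6×50+1 = 31.000.
And b = (1−mode)·(κ−2)+1 = 0.4×50+1 = 21.000.

a = 31.000, b = 21.000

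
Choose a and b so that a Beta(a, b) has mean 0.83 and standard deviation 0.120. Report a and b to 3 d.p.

a = 7.303, b = 1.496

σ² = 0.120² = 0.014400.
With s = a+b, Var = μ(1−μ)/(s+1), so s+1 = (0.83×0.17)/0.014400 = 9.7986 and s = 8.7986.
a = μs = 7.303, b = (1−μ)s = 1.496.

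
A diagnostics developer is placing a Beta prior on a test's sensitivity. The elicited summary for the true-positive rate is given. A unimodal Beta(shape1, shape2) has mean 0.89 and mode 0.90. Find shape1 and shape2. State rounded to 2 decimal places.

shape1 = 71.20, shape2 = 8.80

With s = shape1+shape2: μ = shape1/s and mode = (shape1−1)/(s−2). Eliminating shape1 = μs,
μs − 1 = m(s−2) ⇒ s(μ−m) = 1−2m ⇒ s = -0.80/-0.01 = 80.0000.
So shape1 = μs = 71.20, shape2 = (1−μ)s = 8.80.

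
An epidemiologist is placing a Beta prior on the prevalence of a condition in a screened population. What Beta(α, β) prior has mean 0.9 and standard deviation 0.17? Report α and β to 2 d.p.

σ² = 0.17² = 0.0289.
With s = α+β, Var = μ(1−μ)/(s+1), so s+1 = (0.9×0.1)/0.0289 = 3.1142 and s = 2.1142.
α = μs = 1.90, β = (1−μ)s = 0.21.

α = 1.90, β = 0.21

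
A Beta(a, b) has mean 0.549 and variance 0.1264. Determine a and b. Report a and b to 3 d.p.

By moment matching, a+b = μ(1−μ)/σ² − 1 = (0.549·0.451)/0.1264 − 1 = 1.9589 − 1 = 0.9589.
Since a/(a+b) = μ, a = 0.549·0.9589 = 0.526 and b = 0.451·0.9589 = 0.432.

a = 0.526, b = 0.432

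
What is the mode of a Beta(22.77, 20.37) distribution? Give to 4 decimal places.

The density x^(α−1)(1−x)^(β−1) is maximised at (α−1)/(α+β−2) = 21.77/41.14 = 0.5292.

0.5292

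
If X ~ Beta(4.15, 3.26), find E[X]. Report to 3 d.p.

The Beta mean is α/(α+β) = 4.15/(4.15+3.26) = 0.560.

0.560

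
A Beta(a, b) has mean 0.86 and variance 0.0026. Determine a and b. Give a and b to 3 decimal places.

a = 38.965, b = 6.343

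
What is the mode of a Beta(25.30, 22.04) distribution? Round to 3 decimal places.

0.536

The density x^(α−1)(1−x)^(β−1) is maximised at (α−1)/(α+β−2) = 24.30/45.34 = 0.536.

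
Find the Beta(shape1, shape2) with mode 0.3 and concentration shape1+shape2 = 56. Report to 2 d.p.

Mode = (shape1−1)/(κ−2) with κ = shape1+shape2, so shape1−1 = 0.3·54 = 16.20.
shape1 = 17.20; shape2 = κ − shape1 = 38.80.

shape1 = 17.20, shape2 = 38.80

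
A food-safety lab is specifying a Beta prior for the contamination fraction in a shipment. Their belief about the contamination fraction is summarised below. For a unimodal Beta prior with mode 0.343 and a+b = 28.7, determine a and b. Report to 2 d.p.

Mode = (a−1)/(κ−2) with κ = a+b, so a−1 = 0.343·26.7 = 9.16.
a = 10.16; b = κ − a = 18.54.

a = 10.16, b = 18.54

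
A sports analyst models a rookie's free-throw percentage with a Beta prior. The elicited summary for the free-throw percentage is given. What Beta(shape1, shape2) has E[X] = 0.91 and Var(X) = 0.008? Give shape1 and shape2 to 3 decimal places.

shape1 = 8.406, shape2 = 0.831

By moment matching, shape1+shape2 = μ(1−μ)/σ² − 1 = (0.91·0.09)/0.008 − 1 = 10.2375 − 1 = 9.2375.
Since shape1/(shape1+shape2) = μ, shape1 = 0.91·9.2375 = 8.406 and shape2 = 0.09·9.2375 = 0.831.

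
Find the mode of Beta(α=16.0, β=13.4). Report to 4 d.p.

The density x^(α−1)(1−x)^(β−1) is maximised at (α−1)/(α+β−2) = 15.0/27.4 = 0.5474.

0.5474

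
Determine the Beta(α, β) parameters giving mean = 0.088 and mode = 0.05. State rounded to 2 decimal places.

α = 2.08, β = 21.60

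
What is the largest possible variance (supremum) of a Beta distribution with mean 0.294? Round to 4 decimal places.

Var = μ(1−μ)/(α+β+1), which approaches μ(1−μ) as α+β → 0.
So the supremum is μ(1−μ) = 0.294×0.706 = 0.2076.

0.2076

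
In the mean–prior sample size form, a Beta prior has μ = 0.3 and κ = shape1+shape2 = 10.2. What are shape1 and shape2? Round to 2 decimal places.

shape1 = 3.06, shape2 = 7.14

shape1 = μκ = 0.3×10.2 = 3.06 and shape2 = (1−μ)κ = 0.7×10.2 = 7.14.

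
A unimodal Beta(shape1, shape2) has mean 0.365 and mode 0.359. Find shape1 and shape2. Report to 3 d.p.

shape1 = 17.155, shape2 = 29.845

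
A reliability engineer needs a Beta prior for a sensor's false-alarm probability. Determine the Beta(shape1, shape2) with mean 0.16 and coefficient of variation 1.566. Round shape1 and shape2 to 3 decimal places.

σ = CV·μ = 1.566×0.16 = 0.25056, so σ² = 0.062780.
s+1 = μ(1−μ)/σ² = 0.1344/0.062780 = 2.1408, so s = shape1+shape2 = 1.1408.
shape1 = μs = 0.183, shape2 = (1−μ)s = 0.958.

shape1 = 0.183, shape2 = 0.958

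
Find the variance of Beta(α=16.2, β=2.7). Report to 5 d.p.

0.00615

α+β = 18.9 and αβ = 43.74, so Var = αβ/[(α+β)²(α+β+1)] = 43.74/7108.479 = 0.00615.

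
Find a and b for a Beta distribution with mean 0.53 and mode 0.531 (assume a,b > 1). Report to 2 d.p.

a = 32.86, b = 29.14

Let s = a+b. Mean gives a = μs = 0.53s; mode gives (a−1)/(s−2) = 0.531.
Substituting: 0.53s − 1 = 0.531(s−2) = 0.531s − 1.062, so -0.001s = -0.062 and s = 62.0000.
Then a = 0.53×62.0000 = 32.86 and b = s−a = 29.14.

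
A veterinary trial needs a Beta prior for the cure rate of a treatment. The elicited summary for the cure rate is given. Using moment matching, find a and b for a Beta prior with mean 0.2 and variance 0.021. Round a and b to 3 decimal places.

a = 1.324, b = 5.295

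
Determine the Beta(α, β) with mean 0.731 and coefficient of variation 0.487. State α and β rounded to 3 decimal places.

α = 0.403, β = 0.148

Var = (CV·μ)² = (0.487×0.731)² = 0.126734.
α+β = μ(1−μ)/Var − 1 = 0.196639/0.126734 − 1 = 0.5516.
Thus α = 0.731·0.5516 = 0.403 and β = 0.269·0.5516 = 0.148.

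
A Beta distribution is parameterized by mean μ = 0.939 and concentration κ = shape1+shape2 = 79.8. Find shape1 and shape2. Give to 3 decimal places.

Split κ in proportion μ : (1−μ): shape1 = 0.939·79.8 = 74.932, shape2 = 79.8 − 74.932 = 4.868.

shape1 = 74.932, shape2 = 4.868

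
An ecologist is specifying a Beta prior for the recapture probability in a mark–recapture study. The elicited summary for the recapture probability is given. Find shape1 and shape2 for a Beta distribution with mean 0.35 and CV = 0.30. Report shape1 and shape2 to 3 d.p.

σ = CV·μ = 0.30×0.35 = 0.10500, so σ² = 0.011025.
s+1 = μ(1−μ)/σ² = 0.2275/0.011025 = 20.6349, so s = shape1+shape2 = 19.6349.
shape1 = μs = 6.872, shape2 = (1−μ)s = 12.763.

shape1 = 6.872, shape2 = 12.763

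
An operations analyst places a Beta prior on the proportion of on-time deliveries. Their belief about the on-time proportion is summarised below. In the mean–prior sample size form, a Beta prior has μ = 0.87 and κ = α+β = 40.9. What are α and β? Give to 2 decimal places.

α = μκ = 0.87×40.9 = 35.58 and β = (1−μ)κ = 0.13×40.9 = 5.32.

α = 35.58, β = 5.32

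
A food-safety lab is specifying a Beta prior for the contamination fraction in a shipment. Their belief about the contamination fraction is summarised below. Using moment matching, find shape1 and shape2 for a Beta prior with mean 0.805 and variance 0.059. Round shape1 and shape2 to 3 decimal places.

shape1 = 1.337, shape2 = 0.324

By moment matching, shape1+shape2 = μ(1−μ)/σ² − 1 = (0.805·0.195)/0.059 − 1 = 2.6606 − 1 = 1.6606.
Since shape1/(shape1+shape2) = μ, shape1 = 0.805·1.6606 = 1.337 and shape2 = 0.195·1.6606 = 0.324.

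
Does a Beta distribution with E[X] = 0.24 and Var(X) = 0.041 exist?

Yes

For any Beta, Var(X) < E[X]·(1−E[X]).
Here μ(1−μ) = 0.24×0.76 = 0.1824, and 0.041 < 0.1824.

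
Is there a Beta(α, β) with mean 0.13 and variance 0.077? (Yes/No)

A Beta with mean μ has variance μ(1−μ)/(α+β+1) < μ(1−μ).
Here μ(1−μ) = 0.13×0.87 = 0.1131, and 0.077 < 0.1131.

Yes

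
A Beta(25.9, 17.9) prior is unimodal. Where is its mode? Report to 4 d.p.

The density x^(α−1)(1−x)^(β−1) is maximised at (α−1)/(α+β−2) = 24.9/41.8 = 0.5957.

0.5957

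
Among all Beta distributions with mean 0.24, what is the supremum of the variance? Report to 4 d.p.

0.1824

Var = μ(1−μ)/(α+β+1), which approaches μ(1−μ) as α+β → 0.
So the supremum is μ(1−μ) = 0.24×0.76 = 0.1824.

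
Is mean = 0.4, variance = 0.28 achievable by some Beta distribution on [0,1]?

No

A Beta with mean μ has variance μ(1−μ)/(α+β+1) < μ(1−μ).
Here μ(1−μ) = 0.4×0.6 = 0.24, and 0.28 ≥ 0.24.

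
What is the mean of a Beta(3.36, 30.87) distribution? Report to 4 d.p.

The Beta mean is α/(α+β) = 3.36/(3.36+30.87) = 0.0982.

0.0982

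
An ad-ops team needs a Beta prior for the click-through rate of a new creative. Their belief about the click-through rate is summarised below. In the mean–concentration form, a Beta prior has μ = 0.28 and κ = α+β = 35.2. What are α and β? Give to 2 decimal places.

α = 9.86, β = 25.34

Split κ in proportion μ : (1−μ): α = 0.28·35.2 = 9.86, β = 35.2 − 9.86 = 25.34.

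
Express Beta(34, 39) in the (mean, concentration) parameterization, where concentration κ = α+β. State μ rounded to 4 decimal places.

μ = 0.4658, κ = 73

κ = α+β = 34+39 = 73; μ = α/κ = 34/73 = 0.4658.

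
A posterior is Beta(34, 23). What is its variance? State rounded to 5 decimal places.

Var = αβ/[(α+β)²(α+β+1)] = (34×23)/(57²×58) = 782/188442 = 0.00415.

0.00415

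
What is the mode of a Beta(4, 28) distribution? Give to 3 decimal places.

The density x^(α−1)(1−x)^(β−1) is maximised at (α−1)/(α+β−2) = 3/30 = 0.100.

0.100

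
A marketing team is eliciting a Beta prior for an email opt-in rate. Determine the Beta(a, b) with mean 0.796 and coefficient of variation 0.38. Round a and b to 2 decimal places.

σ = CV·μ = 0.38×0.796 = 0.30248, so σ² = 0.091494.
s+1 = μ(1−μ)/σ² = 0.162384/0.091494 = 1.7748, so s = a+b = 0.7748.
a = μs = 0.62, b = (1−μ)s = 0.16.

a = 0.62, b = 0.16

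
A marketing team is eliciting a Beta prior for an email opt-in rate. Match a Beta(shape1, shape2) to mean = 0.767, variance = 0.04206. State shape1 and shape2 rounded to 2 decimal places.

shape1 = 2.49, shape2 = 0.76

By moment matching, shape1+shape2 = μ(1−μ)/σ² − 1 = (0.767·0.233)/0.04206 − 1 = 4.2490 − 1 = 3.2490.
Since shape1/(shape1+shape2) = μ, shape1 = 0.767·3.2490 = 2.49 and shape2 = 0.233·3.2490 = 0.76.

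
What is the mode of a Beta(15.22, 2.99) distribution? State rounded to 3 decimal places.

0.877

The density x^(α−1)(1−x)^(β−1) is maximised at (α−1)/(α+β−2) = 14.22/16.21 = 0.877.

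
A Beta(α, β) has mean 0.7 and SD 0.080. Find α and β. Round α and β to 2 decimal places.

α = 22.27, β = 9.54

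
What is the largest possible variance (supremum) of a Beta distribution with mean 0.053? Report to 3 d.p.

Var = μ(1−μ)/(α+β+1), which approaches μ(1−μ) as α+β → 0.
So the supremum is μ(1−μ) = 0.053×0.947 = 0.050.

0.050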